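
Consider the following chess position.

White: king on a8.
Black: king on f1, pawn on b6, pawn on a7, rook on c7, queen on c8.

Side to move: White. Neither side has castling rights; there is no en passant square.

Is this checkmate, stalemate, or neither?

White to move; white king on a8.
In check: yes, from the black queen on c8.
King squares — a7: attacked by Rc7; b7: attacked by Rc7; b8: attacked by Qc8.
Legal moves for White: none.
In check with no legal moves → checkmate.

checkmate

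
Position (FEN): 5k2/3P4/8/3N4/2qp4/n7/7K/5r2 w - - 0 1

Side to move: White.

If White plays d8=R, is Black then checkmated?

no

After d8=R: black king on f8; in check: yes, from the white rook on d8.
Black has 2 legal replies: Kg7, Kf7.
In check but a legal move exists → not checkmate.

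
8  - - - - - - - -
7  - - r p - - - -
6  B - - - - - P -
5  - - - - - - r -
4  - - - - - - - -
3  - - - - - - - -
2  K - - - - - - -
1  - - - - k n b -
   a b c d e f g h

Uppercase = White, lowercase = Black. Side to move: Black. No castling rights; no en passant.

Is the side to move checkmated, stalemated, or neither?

neither

Black to move; black king on e1.
In check: no.
Legal moves for Black include: Rc8, Rb7, Ra7, Rc6, Rcc5, Rc4, Rc3, Rc2+, Rc1, Rxg6, Rh5, Rf5, Re5, Rd5, Rgc5, Rb5, Ra5+, Rg4, ... (list truncated; more exist).
Black has legal moves and is not in check → neither.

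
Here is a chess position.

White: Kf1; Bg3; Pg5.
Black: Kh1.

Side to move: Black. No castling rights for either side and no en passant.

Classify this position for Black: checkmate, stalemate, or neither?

Black to move; black king on h1.
In check: no.
King squares — g1: attacked by Kf1; g2: attacked by Kf1; h2: attacked by Bg3.
Legal moves for Black: none.
Not in check and no legal moves → stalemate.

stalemate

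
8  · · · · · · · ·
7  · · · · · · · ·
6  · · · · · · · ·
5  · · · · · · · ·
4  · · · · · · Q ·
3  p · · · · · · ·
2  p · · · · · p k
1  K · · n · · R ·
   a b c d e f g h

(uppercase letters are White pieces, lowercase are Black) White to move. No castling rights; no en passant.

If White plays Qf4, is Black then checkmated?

no

After Qf4: black king on h2; in check: yes, from the white queen on f4.
Black has 2 legal replies: Kh3, Kxg1.
In check but a legal move exists → not checkmate.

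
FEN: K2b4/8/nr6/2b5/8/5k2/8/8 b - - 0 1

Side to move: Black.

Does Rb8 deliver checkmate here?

After Rb8: white king on a8; in check: yes, from the black rook on b8.
King squares — a7: attacked by Bc5; b7: attacked by Rb8; b8: attacked by Na6.
White has no legal moves → checkmate.

yes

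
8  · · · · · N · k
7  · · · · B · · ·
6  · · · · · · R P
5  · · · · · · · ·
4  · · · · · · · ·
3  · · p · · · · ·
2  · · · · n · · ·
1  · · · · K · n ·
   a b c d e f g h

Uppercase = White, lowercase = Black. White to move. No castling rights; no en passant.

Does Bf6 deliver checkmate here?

After Bf6: black king on h8; in check: yes, from the white bishop on f6.
King squares — g7: attacked by Bf6; h7: attacked by Nf8; g8: attacked by Rg6.
Black has no legal moves → checkmate.

yes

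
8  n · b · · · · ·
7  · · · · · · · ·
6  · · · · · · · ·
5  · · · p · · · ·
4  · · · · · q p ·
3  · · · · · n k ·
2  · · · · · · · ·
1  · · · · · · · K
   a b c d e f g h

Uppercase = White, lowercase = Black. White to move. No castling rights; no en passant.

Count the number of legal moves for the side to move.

0

White to move; king on h1.
In check: no.
Legal moves: none.
Count: 0.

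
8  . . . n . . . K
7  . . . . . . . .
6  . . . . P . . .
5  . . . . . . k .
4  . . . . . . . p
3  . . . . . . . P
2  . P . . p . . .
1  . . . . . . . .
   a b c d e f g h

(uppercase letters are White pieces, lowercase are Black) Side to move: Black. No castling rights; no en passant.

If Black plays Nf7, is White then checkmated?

After Nf7: white king on h8; in check: yes, from the black knight on f7.
White has 4 legal replies: Kg8, Kh7, Kg7, exf7.
In check but a legal move exists → not checkmate.

no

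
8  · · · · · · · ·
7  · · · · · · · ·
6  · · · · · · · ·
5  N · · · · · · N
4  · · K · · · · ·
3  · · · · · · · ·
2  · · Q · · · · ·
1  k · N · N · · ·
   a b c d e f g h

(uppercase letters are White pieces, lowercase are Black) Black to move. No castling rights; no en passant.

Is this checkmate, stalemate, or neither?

Black to move; black king on a1.
In check: no.
King squares — b1: attacked by Qc2; a2: attacked by Nc1; b2: attacked by Qc2.
Legal moves for Black: none.
Not in check and no legal moves → stalemate.

stalemate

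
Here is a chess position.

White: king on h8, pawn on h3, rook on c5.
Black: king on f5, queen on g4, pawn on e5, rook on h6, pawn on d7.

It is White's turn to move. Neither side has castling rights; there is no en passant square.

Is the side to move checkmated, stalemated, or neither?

White to move; white king on h8.
In check: yes, from the black rook on h6.
King squares — g7: attacked by Qg4; h7: attacked by Rh6; g8: attacked by Qg4.
Legal moves for White: none.
In check with no legal moves → checkmate.

checkmate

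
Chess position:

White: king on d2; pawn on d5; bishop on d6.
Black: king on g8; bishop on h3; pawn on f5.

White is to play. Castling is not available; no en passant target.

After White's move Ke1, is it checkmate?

After Ke1: black king on g8; in check: no.
Black is not in check, so this cannot be checkmate.

no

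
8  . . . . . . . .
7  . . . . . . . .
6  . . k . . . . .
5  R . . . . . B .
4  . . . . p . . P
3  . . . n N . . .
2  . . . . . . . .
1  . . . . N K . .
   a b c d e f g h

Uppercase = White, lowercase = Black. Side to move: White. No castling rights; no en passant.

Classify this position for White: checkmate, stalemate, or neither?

White to move; white king on f1.
In check: no.
Legal moves for White include: Bd8, Be7, Bh6, Bf6, Bf4, Ra8, Ra7, Ra6+, Rf5, Re5, Rd5, Rc5+, Rb5, Ra4, Ra3, Ra2, Ra1, Nf5, ... (list truncated; more exist).
White has legal moves and is not in check → neither.

neither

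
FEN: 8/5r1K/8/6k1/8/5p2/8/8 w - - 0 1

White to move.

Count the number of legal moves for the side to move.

White to move; king on h7.
In check: yes, from the black rook on f7.
Legal moves: Kh8, Kg8.
Count: 2.

2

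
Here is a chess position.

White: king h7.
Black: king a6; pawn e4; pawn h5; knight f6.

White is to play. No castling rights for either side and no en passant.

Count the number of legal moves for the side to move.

4

White to move; king on h7.
In check: yes, from the black knight on f6.
Legal moves: Kh8, Kg7, Kh6, Kg6.
Count: 4.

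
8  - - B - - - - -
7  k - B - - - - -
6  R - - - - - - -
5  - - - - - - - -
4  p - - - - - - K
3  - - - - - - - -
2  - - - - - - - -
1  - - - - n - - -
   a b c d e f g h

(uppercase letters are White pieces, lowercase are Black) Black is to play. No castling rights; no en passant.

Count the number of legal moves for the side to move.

Black to move; king on a7.
In check: yes, from the white rook on a6.
Legal moves: none.
Count: 0.

0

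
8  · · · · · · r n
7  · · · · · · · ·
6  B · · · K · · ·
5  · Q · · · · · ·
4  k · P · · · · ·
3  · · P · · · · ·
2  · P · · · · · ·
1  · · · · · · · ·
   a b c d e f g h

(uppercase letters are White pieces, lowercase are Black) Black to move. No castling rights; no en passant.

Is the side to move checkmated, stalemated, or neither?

Black to move; black king on a4.
In check: yes, from the white queen on b5.
King squares — a3: attacked by Pb2; b3: attacked by Qb5; b4: attacked by Pc3; a5: attacked by Qb5; b5: attacked by Pc4.
Legal moves for Black: none.
In check with no legal moves → checkmate.

checkmate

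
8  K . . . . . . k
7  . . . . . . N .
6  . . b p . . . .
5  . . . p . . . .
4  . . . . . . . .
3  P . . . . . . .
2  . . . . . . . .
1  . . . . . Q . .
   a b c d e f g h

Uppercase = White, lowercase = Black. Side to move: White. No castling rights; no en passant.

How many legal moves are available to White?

2

White to move; king on a8.
In check: yes, from the black bishop on c6.
Legal moves: Kb8, Ka7.
Count: 2.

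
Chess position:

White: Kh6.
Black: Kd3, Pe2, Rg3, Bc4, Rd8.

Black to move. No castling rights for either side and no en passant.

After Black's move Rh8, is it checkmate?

yes

After Rh8: white king on h6; in check: yes, from the black rook on h8.
King squares — g5: attacked by Rg3; h5: attacked by Rh8; g6: attacked by Rg3; g7: attacked by Rg3; h7: attacked by Rh8.
White has no legal moves → checkmate.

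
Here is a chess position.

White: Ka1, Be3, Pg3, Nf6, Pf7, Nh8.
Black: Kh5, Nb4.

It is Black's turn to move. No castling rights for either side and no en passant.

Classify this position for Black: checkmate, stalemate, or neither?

Black to move; black king on h5.
In check: yes, from the white knight on f6.
King squares — g4: attacked by Nf6; h4: attacked by Pg3; g5: attacked by Be3; g6: attacked by Nh8; h6: attacked by Be3.
Legal moves for Black: none.
In check with no legal moves → checkmate.

checkmate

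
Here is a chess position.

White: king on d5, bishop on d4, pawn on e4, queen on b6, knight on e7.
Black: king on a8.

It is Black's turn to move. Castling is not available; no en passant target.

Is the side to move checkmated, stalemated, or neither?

stalemate

Black to move; black king on a8.
In check: no.
King squares — a7: attacked by Qb6; b7: attacked by Qb6; b8: attacked by Qb6.
Legal moves for Black: none.
Not in check and no legal moves → stalemate.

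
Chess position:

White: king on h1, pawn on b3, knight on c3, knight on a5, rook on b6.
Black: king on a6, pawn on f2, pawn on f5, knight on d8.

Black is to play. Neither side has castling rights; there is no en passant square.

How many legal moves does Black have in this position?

3

Black to move; king on a6.
In check: yes, from the white rook on b6.
Legal moves: Ka7, Kxb6, Kxa5.
Count: 3.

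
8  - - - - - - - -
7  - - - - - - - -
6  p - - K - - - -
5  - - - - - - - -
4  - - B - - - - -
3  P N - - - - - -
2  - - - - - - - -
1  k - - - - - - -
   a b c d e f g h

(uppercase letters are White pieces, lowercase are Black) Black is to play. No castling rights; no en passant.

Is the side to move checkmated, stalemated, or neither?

Black to move; black king on a1.
In check: yes, from the white knight on b3.
Legal moves for Black: Kb2, Ka2, Kb1.
Black is in check but has 3 legal moves → neither.

neither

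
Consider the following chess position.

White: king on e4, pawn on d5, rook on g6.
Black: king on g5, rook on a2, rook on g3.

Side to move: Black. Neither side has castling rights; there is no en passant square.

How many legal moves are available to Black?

Black to move; king on g5.
In check: yes, from the white rook on g6.
Legal moves: Kxg6, Kh5, Kh4.
Count: 3.

3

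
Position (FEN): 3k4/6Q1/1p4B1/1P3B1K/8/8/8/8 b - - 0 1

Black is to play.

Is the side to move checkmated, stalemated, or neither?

stalemate

Black to move; black king on d8.
In check: no.
King squares — c7: attacked by Qg7; d7: attacked by Bf5; e7: attacked by Qg7; c8: attacked by Bf5; e8: attacked by Bg6.
Legal moves for Black: none.
Not in check and no legal moves → stalemate.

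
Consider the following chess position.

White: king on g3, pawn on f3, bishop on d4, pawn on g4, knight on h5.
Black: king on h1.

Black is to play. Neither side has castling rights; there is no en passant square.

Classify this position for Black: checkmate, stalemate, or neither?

stalemate

Black to move; black king on h1.
In check: no.
King squares — g1: attacked by Bd4; g2: attacked by Kg3; h2: attacked by Kg3.
Legal moves for Black: none.
Not in check and no legal moves → stalemate.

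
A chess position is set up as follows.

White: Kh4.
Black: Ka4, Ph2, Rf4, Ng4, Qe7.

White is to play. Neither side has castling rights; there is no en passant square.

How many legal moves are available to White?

White to move; king on h4.
In check: yes, from the black queen on e7.
Legal moves: Kh5, Kh3, Kg3.
Count: 3.

3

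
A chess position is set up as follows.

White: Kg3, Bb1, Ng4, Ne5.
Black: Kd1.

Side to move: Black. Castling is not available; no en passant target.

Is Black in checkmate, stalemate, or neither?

Black to move; black king on d1.
In check: no.
Legal moves for Black: Ke2, Kd2, Ke1, Kc1.
Black has 4 legal moves and is not in check → neither.

neither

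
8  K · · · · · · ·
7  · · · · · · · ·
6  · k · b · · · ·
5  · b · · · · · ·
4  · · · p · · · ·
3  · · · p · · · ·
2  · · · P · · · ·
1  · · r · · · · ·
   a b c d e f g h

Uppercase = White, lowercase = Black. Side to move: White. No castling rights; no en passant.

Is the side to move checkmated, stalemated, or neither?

White to move; white king on a8.
In check: no.
King squares — a7: attacked by Kb6; b7: attacked by Kb6; b8: attacked by Bd6.
Legal moves for White: none.
Not in check and no legal moves → stalemate.

stalemate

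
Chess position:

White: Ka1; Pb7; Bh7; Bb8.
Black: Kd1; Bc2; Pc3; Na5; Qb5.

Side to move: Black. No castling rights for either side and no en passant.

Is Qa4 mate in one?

After Qa4: white king on a1; in check: yes, from the black queen on a4.
King squares — b1: attacked by Bc2; a2: attacked by Qa4; b2: attacked by Pc3.
White has no legal moves → checkmate.

yes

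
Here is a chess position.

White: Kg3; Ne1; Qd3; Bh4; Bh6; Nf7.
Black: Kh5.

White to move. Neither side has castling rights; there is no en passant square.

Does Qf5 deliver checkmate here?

After Qf5: black king on h5; in check: yes, from the white queen on f5.
King squares — g4: attacked by Kg3; h4: attacked by Kg3; g5: attacked by Bh4; g6: attacked by Qf5; h6: attacked by Nf7.
Black has no legal moves → checkmate.

yes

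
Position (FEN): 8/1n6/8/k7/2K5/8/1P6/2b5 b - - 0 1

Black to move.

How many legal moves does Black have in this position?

Black to move; king on a5.
In check: no.
Legal moves: Nd8, Nd6+, Nc5, Kb6, Ka6, Ka4, Bh6, Bg5, Bf4, Be3, Bd2, Bxb2.
Count: 12.

12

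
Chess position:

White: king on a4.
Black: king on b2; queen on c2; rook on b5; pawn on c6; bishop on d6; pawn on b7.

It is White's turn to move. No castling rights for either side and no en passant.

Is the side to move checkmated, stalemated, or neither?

White to move; white king on a4.
In check: yes, from the black queen on c2.
King squares — a3: attacked by Kb2; b3: attacked by Kb2; b4: attacked by Rb5; a5: attacked by Rb5; b5: attacked by Pc6.
Legal moves for White: none.
In check with no legal moves → checkmate.

checkmate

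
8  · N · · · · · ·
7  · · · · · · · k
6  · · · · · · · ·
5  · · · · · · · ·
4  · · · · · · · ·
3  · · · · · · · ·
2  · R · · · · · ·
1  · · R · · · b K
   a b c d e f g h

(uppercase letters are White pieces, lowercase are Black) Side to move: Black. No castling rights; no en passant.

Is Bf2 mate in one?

After Bf2: white king on h1; in check: no.
White is not in check, so this cannot be checkmate.

no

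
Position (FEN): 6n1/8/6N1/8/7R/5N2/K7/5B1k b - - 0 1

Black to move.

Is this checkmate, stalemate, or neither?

Black to move; black king on h1.
In check: yes, from the white rook on h4.
King squares — g1: attacked by Nf3; g2: attacked by Bf1; h2: attacked by Nf3.
Legal moves for Black: none.
In check with no legal moves → checkmate.

checkmate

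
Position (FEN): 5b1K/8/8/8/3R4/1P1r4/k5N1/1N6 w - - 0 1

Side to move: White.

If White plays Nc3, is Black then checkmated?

After Nc3: black king on a2; in check: yes, from the white knight on c3.
Black has 5 legal replies: Kxb3, Ka3, Kb2, Ka1, Rxc3.
In check but a legal move exists → not checkmate.

no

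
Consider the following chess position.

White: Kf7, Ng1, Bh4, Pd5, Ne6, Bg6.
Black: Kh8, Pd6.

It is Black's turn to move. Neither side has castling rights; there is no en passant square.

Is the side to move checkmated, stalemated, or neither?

stalemate

Black to move; black king on h8.
In check: no.
King squares — g7: attacked by Ne6; h7: attacked by Bg6; g8: attacked by Kf7.
Legal moves for Black: none.
Not in check and no legal moves → stalemate.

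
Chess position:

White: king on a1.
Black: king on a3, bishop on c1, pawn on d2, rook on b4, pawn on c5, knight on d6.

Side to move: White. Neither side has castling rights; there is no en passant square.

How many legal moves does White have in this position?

White to move; king on a1.
In check: no.
Legal moves: none.
Count: 0.

0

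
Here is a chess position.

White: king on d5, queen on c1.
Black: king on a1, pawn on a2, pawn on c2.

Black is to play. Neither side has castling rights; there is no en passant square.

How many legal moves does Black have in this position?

Black to move; king on a1.
In check: yes, from the white queen on c1.
Legal moves: none.
Count: 0.

0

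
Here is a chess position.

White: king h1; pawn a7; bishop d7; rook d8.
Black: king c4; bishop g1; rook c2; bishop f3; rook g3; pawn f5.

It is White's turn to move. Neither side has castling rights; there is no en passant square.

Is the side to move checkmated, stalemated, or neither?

White to move; white king on h1.
In check: yes, from the black bishop on f3.
King squares — g1: attacked by Rg3; g2: attacked by Rc2; h2: attacked by Bg1.
Legal moves for White: none.
In check with no legal moves → checkmate.

checkmate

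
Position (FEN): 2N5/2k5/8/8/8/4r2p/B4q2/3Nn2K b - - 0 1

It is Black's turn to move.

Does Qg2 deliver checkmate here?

yes

After Qg2: white king on h1; in check: yes, from the black queen on g2.
King squares — g1: attacked by Qg2; g2: attacked by Ne1; h2: attacked by Qg2.
White has no legal moves → checkmate.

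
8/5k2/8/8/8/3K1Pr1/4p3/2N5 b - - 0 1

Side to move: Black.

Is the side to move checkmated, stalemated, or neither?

neither

Black to move; black king on f7.
In check: no.
Legal moves for Black include: Kg8, Kf8, Ke8, Kg7, Ke7, Kg6, Kf6, Ke6, Rg8, Rg7, Rg6, Rg5, Rg4, Rh3, Rxf3+, Rg2, Rg1, e1=Q, ... (list truncated; more exist).
Black has legal moves and is not in check → neither.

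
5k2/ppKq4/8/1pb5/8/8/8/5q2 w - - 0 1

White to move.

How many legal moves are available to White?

2

White to move; king on c7.
In check: yes, from the black queen on d7.
Legal moves: Kb8, Kxd7.
Count: 2.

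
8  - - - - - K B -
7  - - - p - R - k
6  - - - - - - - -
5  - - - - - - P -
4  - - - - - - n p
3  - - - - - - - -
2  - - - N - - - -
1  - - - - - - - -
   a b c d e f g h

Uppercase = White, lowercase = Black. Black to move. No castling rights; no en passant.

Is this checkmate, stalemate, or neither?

neither

Black to move; black king on h7.
In check: yes, from the white rook on f7 and the white bishop on g8.
Legal moves for Black: Kh8, Kg6.
Black is in check but has 2 legal moves → neither.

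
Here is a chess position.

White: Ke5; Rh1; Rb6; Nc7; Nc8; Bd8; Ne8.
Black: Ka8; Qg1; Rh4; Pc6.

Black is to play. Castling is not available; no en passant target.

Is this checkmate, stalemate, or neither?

Black to move; black king on a8.
In check: yes, from the white knight on c7.
King squares — a7: attacked by Nc8; b7: attacked by Rb6; b8: attacked by Rb6.
Legal moves for Black: none.
In check with no legal moves → checkmate.

checkmate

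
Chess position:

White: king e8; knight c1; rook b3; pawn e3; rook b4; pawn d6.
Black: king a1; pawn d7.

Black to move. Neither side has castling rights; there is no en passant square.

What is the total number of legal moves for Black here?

Black to move; king on a1.
In check: no.
Legal moves: none.
Count: 0.

0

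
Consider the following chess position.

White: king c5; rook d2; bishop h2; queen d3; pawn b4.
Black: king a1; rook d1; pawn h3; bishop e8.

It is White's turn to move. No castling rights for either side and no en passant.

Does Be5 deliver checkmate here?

After Be5: black king on a1; in check: yes, from the white bishop on e5.
King squares — b1: attacked by Qd3; a2: attacked by Rd2; b2: attacked by Rd2.
Black has no legal moves → checkmate.

yes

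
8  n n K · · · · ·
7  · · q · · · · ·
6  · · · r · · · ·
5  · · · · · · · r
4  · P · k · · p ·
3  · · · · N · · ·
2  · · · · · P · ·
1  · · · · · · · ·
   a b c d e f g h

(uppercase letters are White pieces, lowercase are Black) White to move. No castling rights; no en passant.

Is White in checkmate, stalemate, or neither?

White to move; white king on c8.
In check: yes, from the black queen on c7.
King squares — b7: attacked by Qc7; c7: attacked by Na8; d7: attacked by Rd6; b8: attacked by Qc7; d8: attacked by Rd6.
Legal moves for White: none.
In check with no legal moves → checkmate.

checkmate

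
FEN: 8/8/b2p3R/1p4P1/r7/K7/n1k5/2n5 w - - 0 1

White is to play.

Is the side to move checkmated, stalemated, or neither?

White to move; white king on a3.
In check: yes, from the black rook on a4.
King squares — a2: attacked by Nc1; b2: attacked by Kc2; b3: attacked by Nc1; a4: attacked by Pb5; b4: attacked by Na2.
Legal moves for White: none.
In check with no legal moves → checkmate.

checkmate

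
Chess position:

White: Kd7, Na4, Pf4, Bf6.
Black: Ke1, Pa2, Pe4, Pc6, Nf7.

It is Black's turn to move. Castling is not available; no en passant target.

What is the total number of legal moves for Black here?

17

Black to move; king on e1.
In check: no.
Legal moves: Nh8, Nd8, Nh6, Nd6, Ng5, Ne5+, Kf2, Ke2, Kd2, Kf1, Kd1, c5, e3, a1=Q, a1=R, a1=B, a1=N.
Count: 17.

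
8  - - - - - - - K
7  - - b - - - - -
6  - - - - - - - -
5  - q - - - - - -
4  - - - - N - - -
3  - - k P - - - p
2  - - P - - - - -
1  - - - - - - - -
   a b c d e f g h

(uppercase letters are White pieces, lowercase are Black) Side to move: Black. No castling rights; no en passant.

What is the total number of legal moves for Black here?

4

Black to move; king on c3.
In check: yes, from the white knight on e4.
Legal moves: Kd4, Kb4, Kxc2, Kb2.
Count: 4.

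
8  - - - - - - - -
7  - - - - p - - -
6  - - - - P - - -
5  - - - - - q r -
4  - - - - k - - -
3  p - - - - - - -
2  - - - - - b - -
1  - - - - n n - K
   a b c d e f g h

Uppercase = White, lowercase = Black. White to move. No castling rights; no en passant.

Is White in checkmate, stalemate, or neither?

stalemate

White to move; white king on h1.
In check: no.
King squares — g1: attacked by Bf2; g2: attacked by Ne1; h2: attacked by Nf1.
Legal moves for White: none.
Not in check and no legal moves → stalemate.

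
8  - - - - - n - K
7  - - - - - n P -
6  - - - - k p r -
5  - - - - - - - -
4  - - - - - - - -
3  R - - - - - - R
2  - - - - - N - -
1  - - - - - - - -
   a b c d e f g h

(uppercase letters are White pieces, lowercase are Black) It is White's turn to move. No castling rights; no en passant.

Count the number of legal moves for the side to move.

White to move; king on h8.
In check: yes, from the black knight on f7.
Legal moves: Kg8.
Count: 1.

1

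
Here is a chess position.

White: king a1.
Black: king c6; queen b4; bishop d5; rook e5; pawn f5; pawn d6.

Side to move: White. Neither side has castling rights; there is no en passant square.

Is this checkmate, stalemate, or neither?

White to move; white king on a1.
In check: no.
King squares — b1: attacked by Qb4; a2: attacked by Bd5; b2: attacked by Qb4.
Legal moves for White: none.
Not in check and no legal moves → stalemate.

stalemate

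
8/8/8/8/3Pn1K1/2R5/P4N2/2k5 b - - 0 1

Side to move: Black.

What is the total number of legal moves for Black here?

Black to move; king on c1.
In check: yes, from the white rook on c3.
Legal moves: Kd2, Kb2, Kb1, Nxc3.
Count: 4.

4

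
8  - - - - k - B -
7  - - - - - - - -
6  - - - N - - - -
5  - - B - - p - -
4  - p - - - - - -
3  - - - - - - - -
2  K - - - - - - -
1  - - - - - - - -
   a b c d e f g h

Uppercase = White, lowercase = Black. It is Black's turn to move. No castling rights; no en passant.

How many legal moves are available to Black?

Black to move; king on e8.
In check: yes, from the white knight on d6.
Legal moves: Kf8, Kd8, Ke7, Kd7.
Count: 4.

4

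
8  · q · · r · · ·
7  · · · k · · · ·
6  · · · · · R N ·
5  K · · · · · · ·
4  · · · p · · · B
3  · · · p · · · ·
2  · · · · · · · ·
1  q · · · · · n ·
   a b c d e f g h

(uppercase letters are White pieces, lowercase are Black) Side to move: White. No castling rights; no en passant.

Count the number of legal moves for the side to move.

0

White to move; king on a5.
In check: yes, from the black queen on a1.
Legal moves: none.
Count: 0.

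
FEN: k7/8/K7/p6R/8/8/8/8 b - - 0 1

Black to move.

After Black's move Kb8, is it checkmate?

no

After Kb8: white king on a6; in check: no.
White is not in check, so this cannot be checkmate.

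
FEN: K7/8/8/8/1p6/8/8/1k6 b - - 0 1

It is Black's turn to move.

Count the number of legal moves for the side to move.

Black to move; king on b1.
In check: no.
Legal moves: Kc2, Kb2, Ka2, Kc1, Ka1, b3.
Count: 6.

6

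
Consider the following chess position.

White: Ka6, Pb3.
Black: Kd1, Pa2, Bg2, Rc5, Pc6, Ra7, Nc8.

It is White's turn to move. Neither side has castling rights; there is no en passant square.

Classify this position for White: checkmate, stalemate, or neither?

White to move; white king on a6.
In check: yes, from the black rook on a7.
King squares — a5: attacked by Rc5; b5: attacked by Rc5; b6: attacked by Nc8; a7: attacked by Nc8; b7: attacked by Ra7.
Legal moves for White: none.
In check with no legal moves → checkmate.

checkmate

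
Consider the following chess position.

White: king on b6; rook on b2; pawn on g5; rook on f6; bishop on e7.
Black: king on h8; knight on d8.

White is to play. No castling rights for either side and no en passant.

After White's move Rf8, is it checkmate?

After Rf8: black king on h8; in check: yes, from the white rook on f8.
Black has 2 legal replies: Kh7, Kg7.
In check but a legal move exists → not checkmate.

no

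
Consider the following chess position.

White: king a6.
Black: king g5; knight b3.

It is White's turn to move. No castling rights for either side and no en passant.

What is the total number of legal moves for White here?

White to move; king on a6.
In check: no.
Legal moves: Kb7, Ka7, Kb6, Kb5.
Count: 4.

4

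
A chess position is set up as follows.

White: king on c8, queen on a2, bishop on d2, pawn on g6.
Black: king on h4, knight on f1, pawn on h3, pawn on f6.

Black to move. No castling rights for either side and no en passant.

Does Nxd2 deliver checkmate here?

no

After Nxd2: white king on c8; in check: no.
White is not in check, so this cannot be checkmate.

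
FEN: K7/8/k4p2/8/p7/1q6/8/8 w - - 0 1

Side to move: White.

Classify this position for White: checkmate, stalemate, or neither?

stalemate

White to move; white king on a8.
In check: no.
King squares — a7: attacked by Ka6; b7: attacked by Qb3; b8: attacked by Qb3.
Legal moves for White: none.
Not in check and no legal moves → stalemate.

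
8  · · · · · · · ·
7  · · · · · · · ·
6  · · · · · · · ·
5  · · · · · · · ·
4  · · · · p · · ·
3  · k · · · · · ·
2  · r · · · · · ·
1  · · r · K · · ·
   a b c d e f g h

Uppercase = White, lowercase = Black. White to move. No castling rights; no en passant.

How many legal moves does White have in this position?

0

White to move; king on e1.
In check: yes, from the black rook on c1.
Legal moves: none.
Count: 0.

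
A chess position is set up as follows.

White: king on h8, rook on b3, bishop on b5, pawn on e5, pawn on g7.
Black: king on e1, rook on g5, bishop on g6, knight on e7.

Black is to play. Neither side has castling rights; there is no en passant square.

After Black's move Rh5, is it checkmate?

After Rh5: white king on h8; in check: yes, from the black rook on h5.
King squares — g7: own pawn; h7: attacked by Rh5; g8: attacked by Ne7.
White has no legal moves → checkmate.

yes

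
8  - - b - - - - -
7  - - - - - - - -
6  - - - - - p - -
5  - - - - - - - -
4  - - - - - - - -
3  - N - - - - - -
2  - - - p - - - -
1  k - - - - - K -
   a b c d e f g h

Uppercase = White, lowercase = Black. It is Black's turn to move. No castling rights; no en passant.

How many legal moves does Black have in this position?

Black to move; king on a1.
In check: yes, from the white knight on b3.
Legal moves: Kb2, Ka2, Kb1.
Count: 3.

3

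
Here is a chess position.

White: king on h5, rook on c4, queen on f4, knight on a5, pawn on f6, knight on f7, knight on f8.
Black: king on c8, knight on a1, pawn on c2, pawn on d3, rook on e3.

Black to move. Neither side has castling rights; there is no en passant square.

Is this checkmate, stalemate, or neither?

Black to move; black king on c8.
In check: yes, from the white rook on c4.
King squares — b7: attacked by Na5; c7: attacked by Rc4; d7: attacked by Nf8; b8: attacked by Qf4; d8: attacked by Nf7.
Legal moves for Black: none.
In check with no legal moves → checkmate.

checkmate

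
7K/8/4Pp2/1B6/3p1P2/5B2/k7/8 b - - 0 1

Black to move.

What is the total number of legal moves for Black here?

Black to move; king on a2.
In check: no.
Legal moves: Kb3, Ka3, Kb2, Kb1, Ka1, f5, d3.
Count: 7.

7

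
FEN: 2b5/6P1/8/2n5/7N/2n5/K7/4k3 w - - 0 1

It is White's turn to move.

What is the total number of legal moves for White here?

White to move; king on a2.
In check: yes, from the black knight on c3.
Legal moves: Ka3, Kb2, Ka1.
Count: 3.

3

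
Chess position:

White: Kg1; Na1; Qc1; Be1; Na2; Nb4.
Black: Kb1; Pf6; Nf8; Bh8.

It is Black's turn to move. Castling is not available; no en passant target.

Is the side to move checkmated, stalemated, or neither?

Black to move; black king on b1.
In check: yes, from the white queen on c1.
King squares — a1: attacked by Qc1; c1: attacked by Na2; a2: attacked by Nb4; b2: attacked by Qc1; c2: attacked by Na1.
Legal moves for Black: none.
In check with no legal moves → checkmate.

checkmate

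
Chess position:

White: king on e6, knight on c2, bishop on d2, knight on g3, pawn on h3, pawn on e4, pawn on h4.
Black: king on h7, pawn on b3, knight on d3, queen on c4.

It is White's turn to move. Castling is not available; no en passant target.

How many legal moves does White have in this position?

5

White to move; king on e6.
In check: yes, from the black queen on c4.
Legal moves: Ke7, Kd7, Kf6, Kd6, Kf5.
Count: 5.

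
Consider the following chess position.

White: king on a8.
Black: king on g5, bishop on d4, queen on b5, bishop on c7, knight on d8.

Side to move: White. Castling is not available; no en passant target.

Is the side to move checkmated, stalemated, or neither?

White to move; white king on a8.
In check: no.
King squares — a7: attacked by Bd4; b7: attacked by Qb5; b8: attacked by Qb5.
Legal moves for White: none.
Not in check and no legal moves → stalemate.

stalemate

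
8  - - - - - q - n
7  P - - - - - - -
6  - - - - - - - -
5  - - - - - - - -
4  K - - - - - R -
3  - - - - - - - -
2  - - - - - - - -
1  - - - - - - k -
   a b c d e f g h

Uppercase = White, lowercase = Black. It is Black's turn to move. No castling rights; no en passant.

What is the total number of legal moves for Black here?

Black to move; king on g1.
In check: yes, from the white rook on g4.
Legal moves: Kh2, Kf2, Kh1, Kf1.
Count: 4.

4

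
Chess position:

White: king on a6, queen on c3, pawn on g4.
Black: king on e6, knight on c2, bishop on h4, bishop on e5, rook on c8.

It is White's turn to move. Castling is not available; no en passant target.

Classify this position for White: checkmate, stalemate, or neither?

neither

White to move; white king on a6.
In check: no.
Legal moves for White include: Kb7, Ka7, Kb6, Kb5, Ka5, Qxc8+, Qc7, Qc6+, Qxe5+, Qc5, Qa5, Qd4, Qc4+, Qb4, Qh3, Qg3, Qf3, Qe3, ... (list truncated; more exist).
White has legal moves and is not in check → neither.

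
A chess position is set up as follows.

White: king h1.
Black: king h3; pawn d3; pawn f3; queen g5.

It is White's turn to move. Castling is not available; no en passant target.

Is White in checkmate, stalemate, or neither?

White to move; white king on h1.
In check: no.
King squares — g1: attacked by Qg5; g2: attacked by Pf3; h2: attacked by Kh3.
Legal moves for White: none.
Not in check and no legal moves → stalemate.

stalemate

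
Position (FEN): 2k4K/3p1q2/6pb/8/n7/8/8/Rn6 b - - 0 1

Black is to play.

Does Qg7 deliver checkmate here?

After Qg7: white king on h8; in check: yes, from the black queen on g7.
King squares — g7: attacked by Bh6; h7: attacked by Qg7; g8: attacked by Qg7.
White has no legal moves → checkmate.

yes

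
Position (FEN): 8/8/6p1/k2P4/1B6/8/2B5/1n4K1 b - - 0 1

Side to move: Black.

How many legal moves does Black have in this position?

4

Black to move; king on a5.
In check: yes, from the white bishop on b4.
Legal moves: Kb6, Ka6, Kb5, Kxb4.
Count: 4.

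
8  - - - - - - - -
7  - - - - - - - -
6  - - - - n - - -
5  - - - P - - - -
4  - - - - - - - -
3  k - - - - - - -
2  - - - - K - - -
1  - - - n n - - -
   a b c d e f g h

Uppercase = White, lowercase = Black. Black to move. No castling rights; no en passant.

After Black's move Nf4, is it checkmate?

After Nf4: white king on e2; in check: yes, from the black knight on f4.
White has 4 legal replies: Kd2, Kf1, Kxe1, Kxd1.
In check but a legal move exists → not checkmate.

no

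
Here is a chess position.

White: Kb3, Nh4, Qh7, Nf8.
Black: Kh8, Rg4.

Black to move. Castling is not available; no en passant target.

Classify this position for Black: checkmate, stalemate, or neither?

checkmate

Black to move; black king on h8.
In check: yes, from the white queen on h7.
King squares — g7: attacked by Qh7; h7: attacked by Nf8; g8: attacked by Qh7.
Legal moves for Black: none.
In check with no legal moves → checkmate.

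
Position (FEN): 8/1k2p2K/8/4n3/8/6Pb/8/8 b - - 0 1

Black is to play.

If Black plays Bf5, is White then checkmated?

no

After Bf5: white king on h7; in check: yes, from the black bishop on f5.
White has 4 legal replies: Kh8, Kg8, Kg7, Kh6.
In check but a legal move exists → not checkmate.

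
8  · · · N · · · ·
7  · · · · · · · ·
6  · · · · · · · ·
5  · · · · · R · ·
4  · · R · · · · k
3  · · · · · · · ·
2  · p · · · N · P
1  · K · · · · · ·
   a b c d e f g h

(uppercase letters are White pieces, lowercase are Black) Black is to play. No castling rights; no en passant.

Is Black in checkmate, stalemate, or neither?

Black to move; black king on h4.
In check: yes, from the white rook on c4.
King squares — g3: attacked by Ph2; h3: attacked by Nf2; g4: attacked by Nf2; g5: attacked by Rf5; h5: attacked by Rf5.
Legal moves for Black: none.
In check with no legal moves → checkmate.

checkmate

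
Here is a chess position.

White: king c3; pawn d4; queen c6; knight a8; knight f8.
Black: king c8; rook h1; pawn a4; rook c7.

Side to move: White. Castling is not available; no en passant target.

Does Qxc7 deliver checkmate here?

After Qxc7: black king on c8; in check: yes, from the white queen on c7.
King squares — b7: attacked by Qc7; c7: attacked by Na8; d7: attacked by Qc7; b8: attacked by Qc7; d8: attacked by Qc7.
Black has no legal moves → checkmate.

yes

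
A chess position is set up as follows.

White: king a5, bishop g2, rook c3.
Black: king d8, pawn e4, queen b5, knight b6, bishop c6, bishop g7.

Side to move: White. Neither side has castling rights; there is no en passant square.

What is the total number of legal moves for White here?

White to move; king on a5.
In check: yes, from the black queen on b5.
Legal moves: none.
Count: 0.

0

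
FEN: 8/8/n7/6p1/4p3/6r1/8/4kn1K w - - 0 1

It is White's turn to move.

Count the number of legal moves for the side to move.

0

White to move; king on h1.
In check: no.
Legal moves: none.
Count: 0.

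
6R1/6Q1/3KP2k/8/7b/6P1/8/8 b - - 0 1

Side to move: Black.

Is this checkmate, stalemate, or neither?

Black to move; black king on h6.
In check: yes, from the white queen on g7.
King squares — g5: attacked by Qg7; h5: available; g6: attacked by Qg7; g7: attacked by Rg8; h7: attacked by Qg7.
Legal moves for Black: Kh5.
Black is in check but has 1 legal move → neither.

neither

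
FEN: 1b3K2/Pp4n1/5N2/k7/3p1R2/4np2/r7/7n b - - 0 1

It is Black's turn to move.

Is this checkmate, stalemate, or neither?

Black to move; black king on a5.
In check: no.
Legal moves for Black include: Bc7, Bxa7, Bd6+, Be5, Bxf4, Ne8, Ne6+, Nh5, Ngf5, Kb6, Ka6, Kb5, Kb4, Ka4, Nef5, Nd5, Ng4, Nc4, ... (list truncated; more exist).
Black has legal moves and is not in check → neither.

neither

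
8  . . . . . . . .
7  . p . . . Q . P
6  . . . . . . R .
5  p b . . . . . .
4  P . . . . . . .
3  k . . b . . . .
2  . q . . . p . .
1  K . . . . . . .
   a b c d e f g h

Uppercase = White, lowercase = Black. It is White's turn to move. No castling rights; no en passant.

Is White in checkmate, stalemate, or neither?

checkmate

White to move; white king on a1.
In check: yes, from the black queen on b2.
King squares — b1: attacked by Qb2; a2: attacked by Qb2; b2: attacked by Ka3.
Legal moves for White: none.
In check with no legal moves → checkmate.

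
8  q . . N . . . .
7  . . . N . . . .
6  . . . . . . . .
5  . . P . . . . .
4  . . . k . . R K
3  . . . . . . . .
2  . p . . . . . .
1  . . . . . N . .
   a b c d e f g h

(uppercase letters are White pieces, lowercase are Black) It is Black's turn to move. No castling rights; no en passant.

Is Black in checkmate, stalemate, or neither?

Black to move; black king on d4.
In check: yes, from the white rook on g4.
Legal moves for Black: Kd5, Kd3, Kc3, Qe4.
Black is in check but has 4 legal moves → neither.

neither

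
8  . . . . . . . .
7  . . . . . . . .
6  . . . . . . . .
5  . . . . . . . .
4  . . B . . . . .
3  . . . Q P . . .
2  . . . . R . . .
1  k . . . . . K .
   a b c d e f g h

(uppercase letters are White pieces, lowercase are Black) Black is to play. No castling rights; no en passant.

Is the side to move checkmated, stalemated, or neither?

stalemate

Black to move; black king on a1.
In check: no.
King squares — b1: attacked by Qd3; a2: attacked by Re2; b2: attacked by Re2.
Legal moves for Black: none.
Not in check and no legal moves → stalemate.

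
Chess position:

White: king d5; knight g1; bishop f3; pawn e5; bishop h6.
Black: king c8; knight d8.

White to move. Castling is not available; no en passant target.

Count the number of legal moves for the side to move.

White to move; king on d5.
In check: no.
Legal moves: Bf8, Bg7, Bg5, Bf4, Be3, Bd2, Bc1, Kd6, Kc5, Ke4, Kd4, Kc4, Bh5, Bg4+, Be4, Bg2, Be2, Bh1, Bd1, Nh3, Ne2, e6.
Count: 22.

22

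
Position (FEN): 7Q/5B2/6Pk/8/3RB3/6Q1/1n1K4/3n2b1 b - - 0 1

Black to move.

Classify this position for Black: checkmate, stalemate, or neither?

Black to move; black king on h6.
In check: yes, from the white queen on h8.
King squares — g5: attacked by Qg3; h5: attacked by Qh8; g6: attacked by Qg3; g7: attacked by Qh8; h7: attacked by Pg6.
Legal moves for Black: none.
In check with no legal moves → checkmate.

checkmate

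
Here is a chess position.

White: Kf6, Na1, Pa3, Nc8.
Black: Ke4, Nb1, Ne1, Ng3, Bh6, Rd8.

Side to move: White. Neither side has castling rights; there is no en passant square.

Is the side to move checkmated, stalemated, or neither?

White to move; white king on f6.
In check: no.
Legal moves for White: Ne7, Na7, Nd6+, Nb6, Kf7, Ke7, Kg6, Ke6, Nb3, Nc2, a4.
White has 11 legal moves and is not in check → neither.

neither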